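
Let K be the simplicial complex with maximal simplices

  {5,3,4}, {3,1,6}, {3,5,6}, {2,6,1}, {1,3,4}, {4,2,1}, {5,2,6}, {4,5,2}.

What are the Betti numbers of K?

b_0 = 1, b_1 = 0, b_2 = 1.

Take the total order 1 < 2 < 3 < 4 < 5 < 6 on the vertex set. Then K (dimension 2) consists of the simplices:

  0-simplices (6): [1], [2], [3], [4], [5], [6]
  1-simplices (12): [1,2], [1,3], [1,4], [1,6], [2,4], [2,5], [2,6], [3,4], [3,5], [3,6], [4,5], [5,6]
  2-simplices (8): [1,2,4], [1,2,6], [1,3,4], [1,3,6], [2,4,5], [2,5,6], [3,4,5], [3,5,6]

giving chain groups C_0 ≅ Z^6, C_1 ≅ Z^12, C_2 ≅ Z^8.

Boundary ∂_1: C_1 → C_0 maps an edge to its endpoints' difference, ∂[p,q] = q − p. For instance
  ∂[1,3] = [3] − [1].
The 6×12 boundary matrix has rank 5 and Smith normal form diag(1,1,1,1,1).

∂_2: C_2 → C_1 acts by ∂[p,q,r] = [q,r] − [p,r] + [p,q]. For instance
  ∂[1,3,6] = [3,6] − [1,6] + [1,3],
  ∂[1,3,4] = [3,4] − [1,4] + [1,3].
The 12×8 boundary matrix has rank 7 and Smith normal form diag(1,1,1,1,1,1,1).

From H_k ≅ ker(∂_k) / im(∂_{k+1}) we obtain:

  H_0: rank C_0 − rank ∂_1 = 6 − 5 = 1, and the invariant factors of ∂_1 are all 1, so H_0 = Z.
  H_1: rank ker ∂_1 − rank ∂_2 = (12 − 5) − 7 = 0, and the invariant factors of ∂_2 are all 1, so H_1 = 0.
  H_2: rank ker ∂_2 − rank ∂_3 = (8 − 7) − 0 = 1, and there is no ∂_3, so H_2 = Z.

As a check, the Euler characteristic is 6 − 12 + 8 = 2, which agrees with 1 − 0 + 1 = 2.

Hence the Betti numbers are b_0 = 1, b_1 = 0, b_2 = 1.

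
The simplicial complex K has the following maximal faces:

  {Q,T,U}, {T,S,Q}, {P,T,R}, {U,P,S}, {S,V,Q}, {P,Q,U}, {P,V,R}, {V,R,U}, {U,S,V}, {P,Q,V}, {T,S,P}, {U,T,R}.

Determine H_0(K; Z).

Order the vertices as P < Q < R < S < T < U < V. Listing each simplex with vertices in this order, K has dimension 2 with simplices:

  0-simplices (7): P, Q, R, S, T, U, V
  1-simplices (18): PQ, PR, PS, PT, PU, PV, QS, QT, QU, QV, RT, RU, RV, ST, SU, SV, TU, UV
  2-simplices (12): PQU, PQV, PRT, PRV, PST, PSU, QST, QSV, QTU, RTU, RUV, SUV

so the chain groups are C_0 ≅ Z^7, C_1 ≅ Z^18, C_2 ≅ Z^12.

The boundary map ∂_1: C_1 → C_0 is given by ∂[p,q] = [q] − [p].
This gives a 7×18 integer matrix of rank 6; reducing to Smith normal form yields diagonal entries (1,1,1,1,1,1).

∂_2: C_2 → C_1 acts by ∂[p,q,r] = [q,r] − [p,r] + [p,q]. For instance
  ∂PQU = QU − PU + PQ,
  ∂RUV = UV − RV + RU.
The 18×12 boundary matrix has rank 12 and Smith normal form diag(1,1,1,1,1,1,1,1,1,1,1,2).

Reading off H_k = ker ∂_k / im ∂_{k+1}:

  H_0: rank C_0 − rank ∂_1 = 7 − 6 = 1, and the invariant factors of ∂_1 are all 1, so H_0 ≅ Z.

H_0 = Z.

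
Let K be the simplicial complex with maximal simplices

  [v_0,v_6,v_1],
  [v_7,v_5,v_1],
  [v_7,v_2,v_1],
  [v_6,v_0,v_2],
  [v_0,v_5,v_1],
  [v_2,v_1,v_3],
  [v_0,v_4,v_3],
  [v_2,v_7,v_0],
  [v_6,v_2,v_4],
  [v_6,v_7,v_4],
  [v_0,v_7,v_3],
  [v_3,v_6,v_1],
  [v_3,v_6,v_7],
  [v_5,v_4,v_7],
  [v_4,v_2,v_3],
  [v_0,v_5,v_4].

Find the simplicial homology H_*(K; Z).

H_0 ≅ Z,  H_1 ≅ Z^2,  H_2 ≅ Z.

We work with the vertex ordering v_0 < v_1 < v_2 < v_3 < v_4 < v_5 < v_6 < v_7. The simplices of K, each written with vertices in increasing order, are:

  0-simplices (8): [v_0], [v_1], [v_2], [v_3], [v_4], [v_5], [v_6], [v_7]
  1-simplices (24): (24 of them)
  2-simplices (16): (16 of them)

so the chain groups are C_0 ≅ Z^8, C_1 ≅ Z^24, C_2 ≅ Z^16.

∂_1: C_1 → C_0 maps an edge to its endpoints' difference, ∂[p,q] = q − p. For instance
  ∂[v_0,v_7] = [v_7] − [v_0].
This gives a 8×24 integer matrix of rank 7; reducing to Smith normal form yields diagonal entries (1,1,1,1,1,1,1).

∂_2: C_2 → C_1 sends each 2-simplex [p,q,r] to [q,r] − [p,r] + [p,q]. For instance
  ∂[v_4,v_6,v_7] = [v_6,v_7] − [v_4,v_7] + [v_4,v_6],
  ∂[v_1,v_2,v_3] = [v_2,v_3] − [v_1,v_3] + [v_1,v_2].
The resulting 24×16 matrix has rank 15, and its Smith normal form has invariant factors (1,1,1,1,1,1,1,1,1,1,1,1,1,1,1).

From H_k ≅ ker(∂_k) / im(∂_{k+1}) we obtain:

  H_0: rank C_0 − rank ∂_1 = 8 − 7 = 1, and the invariant factors of ∂_1 are all 1, so H_0 ≅ Z.
  H_1: rank ker ∂_1 − rank ∂_2 = (24 − 7) − 15 = 2, and the invariant factors of ∂_2 are all 1, so H_1 ≅ Z^2.
  H_2: rank ker ∂_2 − rank ∂_3 = (16 − 15) − 0 = 1, and there is no ∂_3, so H_2 ≅ Z.

(K is a triangulation of the torus T^2.)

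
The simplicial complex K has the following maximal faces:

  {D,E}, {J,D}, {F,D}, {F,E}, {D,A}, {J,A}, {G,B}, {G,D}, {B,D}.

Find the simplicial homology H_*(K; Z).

We work with the vertex ordering A < B < D < E < F < G < J. The simplices of K, each written with vertices in increasing order, are:

  0-simplices (7): A, B, D, E, F, G, J
  1-simplices (9): AD, AJ, BD, BG, DE, DF, DG, DJ, EF

so the chain groups are C_0 ≅ Z^7, C_1 ≅ Z^9.

Boundary ∂_1: C_1 → C_0 is given by ∂[p,q] = [q] − [p]. For instance
  ∂DJ = J − D.
This gives a 7×9 integer matrix of rank 6; reducing to Smith normal form yields diagonal entries (1,1,1,1,1,1).

Now H_k = ker ∂_k / im ∂_{k+1}, so:

  H_0: rank C_0 − rank ∂_1 = 7 − 6 = 1, and the invariant factors of ∂_1 are all 1, so H_0 = Z.
  H_1: rank ker ∂_1 − rank ∂_2 = (9 − 6) − 0 = 3, and there is no ∂_2, so H_1 = Z^3.

H_0 = Z,  H_1 = Z^3.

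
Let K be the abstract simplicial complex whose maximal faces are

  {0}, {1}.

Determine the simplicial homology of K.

Take the total order 0 < 1 on the vertex set. Then K (dimension 0) consists of the simplices:

  0-simplices (2): [0], [1]

so the chain groups are C_0 ≅ Z^2.

Reading off H_k = ker ∂_k / im ∂_{k+1}:

  H_0: rank C_0 − rank ∂_1 = 2 − 0 = 2, and there is no ∂_1, so H_0 = Z^2.

H_0 ≅ Z^2.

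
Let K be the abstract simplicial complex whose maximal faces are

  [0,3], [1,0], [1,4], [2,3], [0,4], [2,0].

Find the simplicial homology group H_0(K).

Take the total order 0 < 1 < 2 < 3 < 4 on the vertex set. Then K (dimension 1) consists of the simplices:

  0-simplices (5): [0], [1], [2], [3], [4]
  1-simplices (6): [0,1], [0,2], [0,3], [0,4], [1,4], [2,3]

Hence C_0 ≅ Z^5, C_1 ≅ Z^6.

Boundary ∂_1: C_1 → C_0 is given by ∂[p,q] = [q] − [p]. For instance
  ∂[0,2] = [2] − [0].
The resulting 5×6 matrix has rank 4, and its Smith normal form has invariant factors (1,1,1,1).

Reading off H_k = ker ∂_k / im ∂_{k+1}:

  H_0: rank C_0 − rank ∂_1 = 5 − 4 = 1, and the invariant factors of ∂_1 are all 1, so H_0 ≅ Z.

H_0 = Z.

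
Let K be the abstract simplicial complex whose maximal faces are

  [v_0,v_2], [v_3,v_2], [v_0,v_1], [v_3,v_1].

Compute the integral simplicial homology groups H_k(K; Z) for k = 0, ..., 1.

H_0 = Z,  H_1 = Z.

Fix the vertex order v_0 < v_1 < v_2 < v_3 and write every simplex with vertices in increasing order. Then dim K = 1 and the simplices of K are:

  0-simplices (4): [v_0], [v_1], [v_2], [v_3]
  1-simplices (4): [v_0,v_1], [v_0,v_2], [v_1,v_3], [v_2,v_3]

giving chain groups C_0 ≅ Z^4, C_1 ≅ Z^4.

∂_1: C_1 → C_0 maps an edge to its endpoints' difference, ∂[p,q] = q − p.
This gives a 4×4 integer matrix of rank 3; reducing to Smith normal form yields diagonal entries (1,1,1).

From H_k ≅ ker(∂_k) / im(∂_{k+1}) we obtain:

  H_0: rank C_0 − rank ∂_1 = 4 − 3 = 1, and the invariant factors of ∂_1 are all 1, so H_0 = Z.
  H_1: rank ker ∂_1 − rank ∂_2 = (4 − 3) − 0 = 1, and there is no ∂_2, so H_1 = Z.

As a check, the Euler characteristic is 4 − 4 = 0, which agrees with 1 − 1 = 0.
(K is a triangulation of the circle S^1.)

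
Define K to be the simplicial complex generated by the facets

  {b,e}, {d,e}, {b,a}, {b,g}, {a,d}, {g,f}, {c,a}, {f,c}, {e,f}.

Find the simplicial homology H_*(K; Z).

H_0 ≅ Z,  H_1 ≅ Z^3.

Order the vertices as a < b < c < d < e < f < g. Listing each simplex with vertices in this order, K has dimension 1 with simplices:

  0-simplices (7): a, b, c, d, e, f, g
  1-simplices (9): ab, ac, ad, be, bg, cf, de, ef, fg

giving chain groups C_0 ≅ Z^7, C_1 ≅ Z^9.

∂_1: C_1 → C_0 is given by ∂[p,q] = [q] − [p]. For instance
  ∂fg = g − f.
As a 7×9 matrix over Z this has rank 6, with invariant factors (1,1,1,1,1,1).

Computing H_k = (kernel of ∂_k) / (image of ∂_{k+1}):

  H_0: rank C_0 − rank ∂_1 = 7 − 6 = 1, and the invariant factors of ∂_1 are all 1, so H_0 ≅ Z.
  H_1: rank ker ∂_1 − rank ∂_2 = (9 − 6) − 0 = 3, and there is no ∂_2, so H_1 ≅ Z^3.

As a check, the Euler characteristic is 7 − 9 = -2, which agrees with 1 − 3 = -2.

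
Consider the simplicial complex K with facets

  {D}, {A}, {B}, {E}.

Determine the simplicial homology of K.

Fix the vertex order A < B < D < E and write every simplex with vertices in increasing order. Then dim K = 0 and the simplices of K are:

  0-simplices (4): A, B, D, E

Hence C_0 ≅ Z^4.

Computing H_k = (kernel of ∂_k) / (image of ∂_{k+1}):

  H_0: rank C_0 − rank ∂_1 = 4 − 0 = 4, and there is no ∂_1, so H_0 ≅ Z^4.

(K is a triangulation of a set of 4 points.)

H_0 ≅ Z^4.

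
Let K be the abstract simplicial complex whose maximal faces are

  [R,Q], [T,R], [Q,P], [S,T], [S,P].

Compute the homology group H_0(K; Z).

K has 5 vertices, 5 edges.
rank ∂_0 = 0, rank ∂_1 = 4 ⇒ b_0 = 5 − 0 − 4 = 1; all invariant factors of ∂_1 are 1 so no torsion. So H_0 = Z.

H_0 = Z.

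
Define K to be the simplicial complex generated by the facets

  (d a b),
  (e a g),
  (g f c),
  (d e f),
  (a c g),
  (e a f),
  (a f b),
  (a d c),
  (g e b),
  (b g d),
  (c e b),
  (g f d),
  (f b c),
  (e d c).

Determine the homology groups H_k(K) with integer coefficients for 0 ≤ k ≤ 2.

K has 7 vertices, 21 edges, 14 triangles.
rank ∂_0 = 0, rank ∂_1 = 6 ⇒ b_0 = 7 − 0 − 6 = 1; all invariant factors of ∂_1 are 1 so no torsion. So H_0 ≅ Z.
rank ∂_1 = 6, rank ∂_2 = 13 ⇒ b_1 = 21 − 6 − 13 = 2; all invariant factors of ∂_2 are 1 so no torsion. So H_1 ≅ Z^2.
rank ∂_2 = 13, rank ∂_3 = 0 ⇒ b_2 = 14 − 13 − 0 = 1. So H_2 ≅ Z.

H_0 = Z,  H_1 = Z^2,  H_2 = Z.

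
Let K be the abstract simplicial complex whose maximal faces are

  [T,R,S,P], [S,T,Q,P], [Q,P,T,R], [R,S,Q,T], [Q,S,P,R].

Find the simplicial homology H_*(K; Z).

H_0 = Z,  H_1 = 0,  H_2 = 0,  H_3 = Z.

K has 5 vertices, 10 edges, 10 triangles, 5 3-simplices.
rank ∂_0 = 0, rank ∂_1 = 4 ⇒ b_0 = 5 − 0 − 4 = 1; all invariant factors of ∂_1 are 1 so no torsion. So H_0 = Z.
rank ∂_1 = 4, rank ∂_2 = 6 ⇒ b_1 = 10 − 4 − 6 = 0; all invariant factors of ∂_2 are 1 so no torsion. So H_1 = 0.
rank ∂_2 = 6, rank ∂_3 = 4 ⇒ b_2 = 10 − 6 − 4 = 0; all invariant factors of ∂_3 are 1 so no torsion. So H_2 = 0.
rank ∂_3 = 4, rank ∂_4 = 0 ⇒ b_3 = 5 − 4 − 0 = 1. So H_3 = Z.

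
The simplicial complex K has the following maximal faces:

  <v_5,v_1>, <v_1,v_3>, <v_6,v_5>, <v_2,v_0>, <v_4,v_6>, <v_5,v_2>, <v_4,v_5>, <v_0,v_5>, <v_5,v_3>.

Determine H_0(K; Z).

Order the vertices as v_0 < v_1 < v_2 < v_3 < v_4 < v_5 < v_6. Listing each simplex with vertices in this order, K has dimension 1 with simplices:

  0-simplices (7): [v_0], [v_1], [v_2], [v_3], [v_4], [v_5], [v_6]
  1-simplices (9): [v_0,v_2], [v_0,v_5], [v_1,v_3], [v_1,v_5], [v_2,v_5], [v_3,v_5], [v_4,v_5], [v_4,v_6], [v_5,v_6]

so the chain groups are C_0 ≅ Z^7, C_1 ≅ Z^9.

The boundary map ∂_1: C_1 → C_0 sends each edge [p,q] (with p < q) to q − p. For instance
  ∂[v_4,v_6] = [v_6] − [v_4].
This gives a 7×9 integer matrix of rank 6; reducing to Smith normal form yields diagonal entries (1,1,1,1,1,1).

Now H_k = ker ∂_k / im ∂_{k+1}, so:

  H_0: rank C_0 − rank ∂_1 = 7 − 6 = 1, and the invariant factors of ∂_1 are all 1, so H_0 ≅ Z.

H_0 ≅ Z.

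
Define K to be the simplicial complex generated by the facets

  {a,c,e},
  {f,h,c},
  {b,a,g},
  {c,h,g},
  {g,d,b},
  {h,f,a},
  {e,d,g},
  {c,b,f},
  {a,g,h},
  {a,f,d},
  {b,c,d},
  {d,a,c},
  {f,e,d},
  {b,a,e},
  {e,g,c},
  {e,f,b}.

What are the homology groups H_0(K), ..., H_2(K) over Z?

H_0 = Z,  H_1 = Z^2,  H_2 = Z.

K has 8 vertices, 24 edges, 16 triangles.
rank ∂_0 = 0, rank ∂_1 = 7 ⇒ b_0 = 8 − 0 − 7 = 1; all invariant factors of ∂_1 are 1 so no torsion. So H_0 = Z.
rank ∂_1 = 7, rank ∂_2 = 15 ⇒ b_1 = 24 − 7 − 15 = 2; all invariant factors of ∂_2 are 1 so no torsion. So H_1 = Z^2.
rank ∂_2 = 15, rank ∂_3 = 0 ⇒ b_2 = 16 − 15 − 0 = 1. So H_2 = Z.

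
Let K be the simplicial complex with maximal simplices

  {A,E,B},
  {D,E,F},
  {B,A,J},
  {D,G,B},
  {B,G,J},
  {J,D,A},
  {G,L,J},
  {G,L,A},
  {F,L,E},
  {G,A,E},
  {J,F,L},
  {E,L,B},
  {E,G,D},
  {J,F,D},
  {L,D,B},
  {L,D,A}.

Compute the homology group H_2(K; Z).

Fix the vertex order A < B < D < E < F < G < J < L and write every simplex with vertices in increasing order. Then dim K = 2 and the simplices of K are:

  0-simplices (8): A, B, D, E, F, G, J, L
  1-simplices (24): AB, AD, AE, AG, AJ, AL, BD, BE, BG, BJ, BL, DE, DF, DG, DJ, DL, EF, EG, EL, FJ, FL, GJ, GL, JL
  2-simplices (16): ABE, ABJ, ADJ, ADL, AEG, AGL, BDG, BDL, BEL, BGJ, DEF, DEG, DFJ, EFL, FJL, GJL

so the chain groups are C_0 ≅ Z^8, C_1 ≅ Z^24, C_2 ≅ Z^16.

The boundary map ∂_1: C_1 → C_0 is given by ∂[p,q] = [q] − [p].
This gives a 8×24 integer matrix of rank 7; reducing to Smith normal form yields diagonal entries (1,1,1,1,1,1,1).

The boundary map ∂_2: C_2 → C_1 sends each 2-simplex [p,q,r] to [q,r] − [p,r] + [p,q]. For instance
  ∂AEG = EG − AG + AE,
  ∂GJL = JL − GL + GJ.
The 24×16 boundary matrix has rank 15 and Smith normal form diag(1,1,1,1,1,1,1,1,1,1,1,1,1,1,1).

Reading off H_k = ker ∂_k / im ∂_{k+1}:

  H_2: rank ker ∂_2 − rank ∂_3 = (16 − 15) − 0 = 1, and there is no ∂_3, so H_2 ≅ Z.

(K is a triangulation of the torus T^2.)

H_2 ≅ Z.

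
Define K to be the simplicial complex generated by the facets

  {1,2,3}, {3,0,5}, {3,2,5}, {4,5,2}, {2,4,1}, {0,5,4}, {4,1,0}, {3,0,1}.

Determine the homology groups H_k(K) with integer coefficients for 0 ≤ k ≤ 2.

H_0 = Z,  H_1 = 0,  H_2 = Z.

Order the vertices as 0 < 1 < 2 < 3 < 4 < 5. Listing each simplex with vertices in this order, K has dimension 2 with simplices:

  0-simplices (6): [0], [1], [2], [3], [4], [5]
  1-simplices (12): [0,1], [0,3], [0,4], [0,5], [1,2], [1,3], [1,4], [2,3], [2,4], [2,5], [3,5], [4,5]
  2-simplices (8): [0,1,3], [0,1,4], [0,3,5], [0,4,5], [1,2,3], [1,2,4], [2,3,5], [2,4,5]

Hence C_0 ≅ Z^6, C_1 ≅ Z^12, C_2 ≅ Z^8.

Boundary ∂_1: C_1 → C_0 is given by ∂[p,q] = [q] − [p]. For instance
  ∂[1,2] = [2] − [1].
As a 6×12 matrix over Z this has rank 5, with invariant factors (1,1,1,1,1).

∂_2: C_2 → C_1 maps a triangle to the signed sum of its edges. For instance
  ∂[2,3,5] = [3,5] − [2,5] + [2,3],
  ∂[1,2,4] = [2,4] − [1,4] + [1,2].
This gives a 12×8 integer matrix of rank 7; reducing to Smith normal form yields diagonal entries (1,1,1,1,1,1,1).

Computing H_k = (kernel of ∂_k) / (image of ∂_{k+1}):

  H_0: rank C_0 − rank ∂_1 = 6 − 5 = 1, and the invariant factors of ∂_1 are all 1, so H_0 ≅ Z.
  H_1: rank ker ∂_1 − rank ∂_2 = (12 − 5) − 7 = 0, and the invariant factors of ∂_2 are all 1, so H_1 ≅ 0.
  H_2: rank ker ∂_2 − rank ∂_3 = (8 − 7) − 0 = 1, and there is no ∂_3, so H_2 ≅ Z.

As a check, the Euler characteristic is 6 − 12 + 8 = 2, which agrees with 1 − 0 + 1 = 2.
(K is a triangulation of the 2-sphere S^2.)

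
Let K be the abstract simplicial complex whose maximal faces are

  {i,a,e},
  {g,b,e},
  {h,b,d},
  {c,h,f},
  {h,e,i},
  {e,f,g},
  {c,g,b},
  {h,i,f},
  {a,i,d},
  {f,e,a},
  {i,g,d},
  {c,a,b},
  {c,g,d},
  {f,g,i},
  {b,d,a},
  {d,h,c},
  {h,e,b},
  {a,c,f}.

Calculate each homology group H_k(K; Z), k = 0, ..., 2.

H_0 = Z,  H_1 = Z ⊕ Z_2,  H_2 = 0.

Fix the vertex order a < b < c < d < e < f < g < h < i and write every simplex with vertices in increasing order. Then dim K = 2 and the simplices of K are:

  0-simplices (9): a, b, c, d, e, f, g, h, i
  1-simplices (27): ab, ac, ad, ae, af, ai, bc, bd, be, bg, bh, cd, cf, cg, ch, dg, dh, di, ef, eg, eh, ei, fg, fh, fi, gi, hi
  2-simplices (18): abc, abd, acf, adi, aef, aei, bcg, bdh, beg, beh, cdg, cdh, cfh, dgi, efg, ehi, fgi, fhi

so the chain groups are C_0 ≅ Z^9, C_1 ≅ Z^27, C_2 ≅ Z^18.

∂_1: C_1 → C_0 is given by ∂[p,q] = [q] − [p]. For instance
  ∂ac = c − a.
The 9×27 boundary matrix has rank 8 and Smith normal form diag(1,1,1,1,1,1,1,1).

Boundary ∂_2: C_2 → C_1 sends each 2-simplex [p,q,r] to [q,r] − [p,r] + [p,q]. For instance
  ∂bcg = cg − bg + bc,
  ∂abd = bd − ad + ab.
The 27×18 boundary matrix has rank 18 and Smith normal form diag(1,1,1,1,1,1,1,1,1,1,1,1,1,1,1,1,1,2).

From H_k ≅ ker(∂_k) / im(∂_{k+1}) we obtain:

  H_0: rank C_0 − rank ∂_1 = 9 − 8 = 1, and the invariant factors of ∂_1 are all 1, so H_0 ≅ Z.
  H_1: rank ker ∂_1 − rank ∂_2 = (27 − 8) − 18 = 1, and ∂_2 has invariant factor 2 > 1, so H_1 ≅ Z ⊕ Z_2.
  H_2: rank ker ∂_2 − rank ∂_3 = (18 − 18) − 0 = 0, and there is no ∂_3, so H_2 ≅ 0.

As a check, the Euler characteristic is 9 − 27 + 18 = 0, which agrees with 1 − 1 + 0 = 0.
(K is a triangulation of the Klein bottle.)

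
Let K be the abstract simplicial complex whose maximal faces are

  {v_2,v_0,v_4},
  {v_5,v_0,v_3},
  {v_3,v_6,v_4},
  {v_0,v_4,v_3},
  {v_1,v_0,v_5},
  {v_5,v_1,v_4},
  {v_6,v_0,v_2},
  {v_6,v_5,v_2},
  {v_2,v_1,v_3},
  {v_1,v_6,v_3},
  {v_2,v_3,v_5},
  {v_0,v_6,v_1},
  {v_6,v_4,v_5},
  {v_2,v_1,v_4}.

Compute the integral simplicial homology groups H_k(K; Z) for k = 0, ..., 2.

H_0 ≅ Z,  H_1 ≅ Z^2,  H_2 ≅ Z.

K has 7 vertices, 21 edges, 14 triangles.
rank ∂_0 = 0, rank ∂_1 = 6 ⇒ b_0 = 7 − 0 − 6 = 1; all invariant factors of ∂_1 are 1 so no torsion. So H_0 = Z.
rank ∂_1 = 6, rank ∂_2 = 13 ⇒ b_1 = 21 − 6 − 13 = 2; all invariant factors of ∂_2 are 1 so no torsion. So H_1 = Z^2.
rank ∂_2 = 13, rank ∂_3 = 0 ⇒ b_2 = 14 − 13 − 0 = 1. So H_2 = Z.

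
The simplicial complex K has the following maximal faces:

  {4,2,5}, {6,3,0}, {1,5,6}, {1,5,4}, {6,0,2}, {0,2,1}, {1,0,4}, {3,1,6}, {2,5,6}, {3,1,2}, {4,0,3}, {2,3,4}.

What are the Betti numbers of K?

Take the total order 0 < 1 < 2 < 3 < 4 < 5 < 6 on the vertex set. Then K (dimension 2) consists of the simplices:

  0-simplices (7): [0], [1], [2], [3], [4], [5], [6]
  1-simplices (18): [0,1], [0,2], [0,3], [0,4], [0,6], [1,2], [1,3], [1,4], [1,5], [1,6], [2,3], [2,4], [2,5], [2,6], [3,4], [3,6], [4,5], [5,6]
  2-simplices (12): [0,1,2], [0,1,4], [0,2,6], [0,3,4], [0,3,6], [1,2,3], [1,3,6], [1,4,5], [1,5,6], [2,3,4], [2,4,5], [2,5,6]

giving chain groups C_0 ≅ Z^7, C_1 ≅ Z^18, C_2 ≅ Z^12.

∂_1: C_1 → C_0 is given by ∂[p,q] = [q] − [p].
The 7×18 boundary matrix has rank 6 and Smith normal form diag(1,1,1,1,1,1).

∂_2: C_2 → C_1 acts by ∂[p,q,r] = [q,r] − [p,r] + [p,q]. For instance
  ∂[2,5,6] = [5,6] − [2,6] + [2,5],
  ∂[2,4,5] = [4,5] − [2,5] + [2,4].
The resulting 18×12 matrix has rank 12, and its Smith normal form has invariant factors (1,1,1,1,1,1,1,1,1,1,1,2).

Reading off H_k = ker ∂_k / im ∂_{k+1}:

  H_0: rank C_0 − rank ∂_1 = 7 − 6 = 1, and the invariant factors of ∂_1 are all 1, so H_0 = Z.
  H_1: rank ker ∂_1 − rank ∂_2 = (18 − 6) − 12 = 0, and ∂_2 has invariant factor 2 > 1, so H_1 = Z_2.
  H_2: rank ker ∂_2 − rank ∂_3 = (12 − 12) − 0 = 0, and there is no ∂_3, so H_2 = 0.

(K is a triangulation of the real projective plane RP^2.)

Hence the Betti numbers are b_0 = 1, b_1 = 0, b_2 = 0.

b_0 = 1, b_1 = 0, b_2 = 0.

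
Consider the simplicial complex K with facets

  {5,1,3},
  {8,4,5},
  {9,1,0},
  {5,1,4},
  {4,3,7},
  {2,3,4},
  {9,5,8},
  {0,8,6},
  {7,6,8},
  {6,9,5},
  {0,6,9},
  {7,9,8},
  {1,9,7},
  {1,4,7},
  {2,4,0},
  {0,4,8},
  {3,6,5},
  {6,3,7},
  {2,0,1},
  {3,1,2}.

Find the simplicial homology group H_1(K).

We work with the vertex ordering 0 < 1 < 2 < 3 < 4 < 5 < 6 < 7 < 8 < 9. The simplices of K, each written with vertices in increasing order, are:

  0-simplices (10): [0], [1], [2], [3], [4], [5], [6], [7], [8], [9]
  1-simplices (30): (30 of them)
  2-simplices (20): (20 of them)

so the chain groups are C_0 ≅ Z^10, C_1 ≅ Z^30, C_2 ≅ Z^20.

The boundary map ∂_1: C_1 → C_0 is given by ∂[p,q] = [q] − [p]. For instance
  ∂[5,9] = [9] − [5].
The 10×30 boundary matrix has rank 9 and Smith normal form diag(1,1,1,1,1,1,1,1,1).

∂_2: C_2 → C_1 sends each 2-simplex [p,q,r] to [q,r] − [p,r] + [p,q]. For instance
  ∂[1,4,5] = [4,5] − [1,5] + [1,4],
  ∂[3,4,7] = [4,7] − [3,7] + [3,4].
This gives a 30×20 integer matrix of rank 20; reducing to Smith normal form yields diagonal entries (1,1,1,1,1,1,1,1,1,1,1,1,1,1,1,1,1,1,1,2).

Reading off H_k = ker ∂_k / im ∂_{k+1}:

  H_1: rank ker ∂_1 − rank ∂_2 = (30 − 9) − 20 = 1, and ∂_2 has invariant factor 2 > 1, so H_1 ≅ Z ⊕ Z/2.

(K is a triangulation of the Klein bottle.)

H_1 = Z ⊕ Z/2.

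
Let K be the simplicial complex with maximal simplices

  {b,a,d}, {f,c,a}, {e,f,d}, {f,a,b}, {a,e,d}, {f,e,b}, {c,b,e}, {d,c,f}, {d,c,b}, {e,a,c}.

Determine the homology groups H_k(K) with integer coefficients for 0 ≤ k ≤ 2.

H_0 ≅ Z,  H_1 ≅ Z/2,  H_2 = 0.

Order the vertices as a < b < c < d < e < f. Listing each simplex with vertices in this order, K has dimension 2 with simplices:

  0-simplices (6): a, b, c, d, e, f
  1-simplices (15): ab, ac, ad, ae, af, bc, bd, be, bf, cd, ce, cf, de, df, ef
  2-simplices (10): abd, abf, ace, acf, ade, bcd, bce, bef, cdf, def

Hence C_0 ≅ Z^6, C_1 ≅ Z^15, C_2 ≅ Z^10.

The boundary map ∂_1: C_1 → C_0 sends each edge [p,q] (with p < q) to q − p. For instance
  ∂de = e − d.
The 6×15 boundary matrix has rank 5 and Smith normal form diag(1,1,1,1,1).

The boundary map ∂_2: C_2 → C_1 acts by ∂[p,q,r] = [q,r] − [p,r] + [p,q]. For instance
  ∂bce = ce − be + bc,
  ∂abd = bd − ad + ab.
The 15×10 boundary matrix has rank 10 and Smith normal form diag(1,1,1,1,1,1,1,1,1,2).

Reading off H_k = ker ∂_k / im ∂_{k+1}:

  H_0: rank C_0 − rank ∂_1 = 6 − 5 = 1, and the invariant factors of ∂_1 are all 1, so H_0 = Z.
  H_1: rank ker ∂_1 − rank ∂_2 = (15 − 5) − 10 = 0, and ∂_2 has invariant factor 2 > 1, so H_1 = Z/2.
  H_2: rank ker ∂_2 − rank ∂_3 = (10 − 10) − 0 = 0, and there is no ∂_3, so H_2 = 0.

As a check, the Euler characteristic is 6 − 15 + 10 = 1, which agrees with 1 − 0 + 0 = 1.
(K is a triangulation of the real projective plane RP^2.)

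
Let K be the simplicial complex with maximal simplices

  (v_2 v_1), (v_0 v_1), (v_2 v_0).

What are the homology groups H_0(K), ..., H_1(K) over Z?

Take the total order v_0 < v_1 < v_2 on the vertex set. Then K (dimension 1) consists of the simplices:

  0-simplices (3): [v_0], [v_1], [v_2]
  1-simplices (3): [v_0,v_1], [v_0,v_2], [v_1,v_2]

so the chain groups are C_0 ≅ Z^3, C_1 ≅ Z^3.

Boundary ∂_1: C_1 → C_0 maps an edge to its endpoints' difference, ∂[p,q] = q − p. For instance
  ∂[v_0,v_1] = [v_1] − [v_0].
As a 3×3 matrix over Z this has rank 2, with invariant factors (1,1).

Now H_k = ker ∂_k / im ∂_{k+1}, so:

  H_0: rank C_0 − rank ∂_1 = 3 − 2 = 1, and the invariant factors of ∂_1 are all 1, so H_0 = Z.
  H_1: rank ker ∂_1 − rank ∂_2 = (3 − 2) − 0 = 1, and there is no ∂_2, so H_1 = Z.

H_0 = Z,  H_1 = Z.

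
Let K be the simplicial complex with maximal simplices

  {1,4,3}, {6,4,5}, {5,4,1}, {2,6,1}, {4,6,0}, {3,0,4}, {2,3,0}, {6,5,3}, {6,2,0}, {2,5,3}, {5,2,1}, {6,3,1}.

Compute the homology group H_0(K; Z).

H_0 = Z.

Fix the vertex order 0 < 1 < 2 < 3 < 4 < 5 < 6 and write every simplex with vertices in increasing order. Then dim K = 2 and the simplices of K are:

  0-simplices (7): [0], [1], [2], [3], [4], [5], [6]
  1-simplices (18): [0,2], [0,3], [0,4], [0,6], [1,2], [1,3], [1,4], [1,5], [1,6], [2,3], [2,5], [2,6], [3,4], [3,5], [3,6], [4,5], [4,6], [5,6]
  2-simplices (12): [0,2,3], [0,2,6], [0,3,4], [0,4,6], [1,2,5], [1,2,6], [1,3,4], [1,3,6], [1,4,5], [2,3,5], [3,5,6], [4,5,6]

giving chain groups C_0 ≅ Z^7, C_1 ≅ Z^18, C_2 ≅ Z^12.

∂_1: C_1 → C_0 is given by ∂[p,q] = [q] − [p]. For instance
  ∂[0,4] = [4] − [0].
This gives a 7×18 integer matrix of rank 6; reducing to Smith normal form yields diagonal entries (1,1,1,1,1,1).

Boundary ∂_2: C_2 → C_1 sends each 2-simplex [p,q,r] to [q,r] − [p,r] + [p,q]. For instance
  ∂[0,2,6] = [2,6] − [0,6] + [0,2],
  ∂[0,4,6] = [4,6] − [0,6] + [0,4].
As a 18×12 matrix over Z this has rank 12, with invariant factors (1,1,1,1,1,1,1,1,1,1,1,2).

From H_k ≅ ker(∂_k) / im(∂_{k+1}) we obtain:

  H_0: rank C_0 − rank ∂_1 = 7 − 6 = 1, and the invariant factors of ∂_1 are all 1, so H_0 = Z.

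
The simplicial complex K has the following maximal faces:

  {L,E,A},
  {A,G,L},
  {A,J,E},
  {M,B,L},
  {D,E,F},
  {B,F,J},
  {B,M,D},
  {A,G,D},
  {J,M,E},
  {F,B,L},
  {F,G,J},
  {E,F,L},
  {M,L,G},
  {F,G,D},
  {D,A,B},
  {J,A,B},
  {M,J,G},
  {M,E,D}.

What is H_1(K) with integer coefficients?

H_1 = Z^2.

We work with the vertex ordering A < B < D < E < F < G < J < L < M. The simplices of K, each written with vertices in increasing order, are:

  0-simplices (9): A, B, D, E, F, G, J, L, M
  1-simplices (27): AB, AD, AE, AG, AJ, AL, BD, BF, BJ, BL, BM, DE, DF, DG, DM, EF, EJ, EL, EM, FG, FJ, FL, GJ, GL, GM, JM, LM
  2-simplices (18): ABD, ABJ, ADG, AEJ, AEL, AGL, BDM, BFJ, BFL, BLM, DEF, DEM, DFG, EFL, EJM, FGJ, GJM, GLM

Hence C_0 ≅ Z^9, C_1 ≅ Z^27, C_2 ≅ Z^18.

∂_1: C_1 → C_0 is given by ∂[p,q] = [q] − [p]. For instance
  ∂DE = E − D.
The 9×27 boundary matrix has rank 8 and Smith normal form diag(1,1,1,1,1,1,1,1).

∂_2: C_2 → C_1 acts by ∂[p,q,r] = [q,r] − [p,r] + [p,q]. For instance
  ∂DEM = EM − DM + DE,
  ∂DEF = EF − DF + DE.
As a 27×18 matrix over Z this has rank 17, with invariant factors (1,1,1,1,1,1,1,1,1,1,1,1,1,1,1,1,1).

From H_k ≅ ker(∂_k) / im(∂_{k+1}) we obtain:

  H_1: rank ker ∂_1 − rank ∂_2 = (27 − 8) − 17 = 2, and the invariant factors of ∂_2 are all 1, so H_1 = Z^2.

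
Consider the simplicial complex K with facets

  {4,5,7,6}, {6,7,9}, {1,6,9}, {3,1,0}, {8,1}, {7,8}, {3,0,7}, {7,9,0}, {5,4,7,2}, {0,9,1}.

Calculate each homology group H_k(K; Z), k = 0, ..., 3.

K has 10 vertices, 21 edges, 13 triangles, 2 3-simplices.
rank ∂_0 = 0, rank ∂_1 = 9 ⇒ b_0 = 10 − 0 − 9 = 1; all invariant factors of ∂_1 are 1 so no torsion. So H_0 = Z.
rank ∂_1 = 9, rank ∂_2 = 11 ⇒ b_1 = 21 − 9 − 11 = 1; all invariant factors of ∂_2 are 1 so no torsion. So H_1 = Z.
rank ∂_2 = 11, rank ∂_3 = 2 ⇒ b_2 = 13 − 11 − 2 = 0; all invariant factors of ∂_3 are 1 so no torsion. So H_2 = 0.
rank ∂_3 = 2, rank ∂_4 = 0 ⇒ b_3 = 2 − 2 − 0 = 0. So H_3 = 0.

H_0 = Z,  H_1 = Z,  H_2 = 0,  H_3 = 0.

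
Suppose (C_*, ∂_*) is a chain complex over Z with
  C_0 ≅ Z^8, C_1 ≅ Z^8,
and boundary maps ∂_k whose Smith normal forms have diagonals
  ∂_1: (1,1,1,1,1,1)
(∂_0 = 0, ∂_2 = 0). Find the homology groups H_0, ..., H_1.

H_0 = Z^2,  H_1 = Z^2.

H_0: b_0 = 8 − 0 − 6 = 2; torsion from ∂_1 factors > 1: none. So H_0 = Z^2.
H_1: b_1 = 8 − 6 − 0 = 2; torsion from ∂_2 factors > 1: none. So H_1 = Z^2.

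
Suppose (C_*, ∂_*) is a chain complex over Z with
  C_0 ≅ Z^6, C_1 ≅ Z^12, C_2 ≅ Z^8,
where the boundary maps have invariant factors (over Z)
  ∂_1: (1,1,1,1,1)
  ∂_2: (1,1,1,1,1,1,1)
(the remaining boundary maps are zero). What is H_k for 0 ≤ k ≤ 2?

H_0: b_0 = 6 − 0 − 5 = 1; torsion from ∂_1 factors > 1: none. So H_0 = Z.
H_1: b_1 = 12 − 5 − 7 = 0; torsion from ∂_2 factors > 1: none. So H_1 = 0.
H_2: b_2 = 8 − 7 − 0 = 1; torsion from ∂_3 factors > 1: none. So H_2 = Z.

H_0 = Z,  H_1 = 0,  H_2 = Z.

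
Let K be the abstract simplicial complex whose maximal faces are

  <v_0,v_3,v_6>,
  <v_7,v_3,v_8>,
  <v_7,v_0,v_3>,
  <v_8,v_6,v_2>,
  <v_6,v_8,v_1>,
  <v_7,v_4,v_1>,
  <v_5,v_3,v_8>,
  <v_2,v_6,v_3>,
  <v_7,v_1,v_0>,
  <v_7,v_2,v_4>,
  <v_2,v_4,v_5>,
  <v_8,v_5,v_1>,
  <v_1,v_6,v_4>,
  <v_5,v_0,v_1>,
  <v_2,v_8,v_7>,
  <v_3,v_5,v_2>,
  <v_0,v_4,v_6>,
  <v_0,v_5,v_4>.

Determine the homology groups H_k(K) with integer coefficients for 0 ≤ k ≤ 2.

We work with the vertex ordering v_0 < v_1 < v_2 < v_3 < v_4 < v_5 < v_6 < v_7 < v_8. The simplices of K, each written with vertices in increasing order, are:

  0-simplices (9): [v_0], [v_1], [v_2], [v_3], [v_4], [v_5], [v_6], [v_7], [v_8]
  1-simplices (27): (27 of them)
  2-simplices (18): (18 of them)

giving chain groups C_0 ≅ Z^9, C_1 ≅ Z^27, C_2 ≅ Z^18.

∂_1: C_1 → C_0 maps an edge to its endpoints' difference, ∂[p,q] = q − p.
The resulting 9×27 matrix has rank 8, and its Smith normal form has invariant factors (1,1,1,1,1,1,1,1).

∂_2: C_2 → C_1 acts by ∂[p,q,r] = [q,r] − [p,r] + [p,q]. For instance
  ∂[v_2,v_4,v_7] = [v_4,v_7] − [v_2,v_7] + [v_2,v_4],
  ∂[v_3,v_7,v_8] = [v_7,v_8] − [v_3,v_8] + [v_3,v_7].
As a 27×18 matrix over Z this has rank 18, with invariant factors (1,1,1,1,1,1,1,1,1,1,1,1,1,1,1,1,1,2).

Now H_k = ker ∂_k / im ∂_{k+1}, so:

  H_0: rank C_0 − rank ∂_1 = 9 − 8 = 1, and the invariant factors of ∂_1 are all 1, so H_0 ≅ Z.
  H_1: rank ker ∂_1 − rank ∂_2 = (27 − 8) − 18 = 1, and ∂_2 has invariant factor 2 > 1, so H_1 ≅ Z ⊕ Z/2Z.
  H_2: rank ker ∂_2 − rank ∂_3 = (18 − 18) − 0 = 0, and there is no ∂_3, so H_2 ≅ 0.

H_0 ≅ Z,  H_1 ≅ Z ⊕ Z/2Z,  H_2 = 0.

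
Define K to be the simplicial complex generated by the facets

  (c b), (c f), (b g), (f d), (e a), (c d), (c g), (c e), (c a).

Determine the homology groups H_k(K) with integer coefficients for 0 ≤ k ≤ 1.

Fix the vertex order a < b < c < d < e < f < g and write every simplex with vertices in increasing order. Then dim K = 1 and the simplices of K are:

  0-simplices (7): a, b, c, d, e, f, g
  1-simplices (9): ac, ae, bc, bg, cd, ce, cf, cg, df

so the chain groups are C_0 ≅ Z^7, C_1 ≅ Z^9.

∂_1: C_1 → C_0 maps an edge to its endpoints' difference, ∂[p,q] = q − p.
This gives a 7×9 integer matrix of rank 6; reducing to Smith normal form yields diagonal entries (1,1,1,1,1,1).

Reading off H_k = ker ∂_k / im ∂_{k+1}:

  H_0: rank C_0 − rank ∂_1 = 7 − 6 = 1, and the invariant factors of ∂_1 are all 1, so H_0 ≅ Z.
  H_1: rank ker ∂_1 − rank ∂_2 = (9 − 6) − 0 = 3, and there is no ∂_2, so H_1 ≅ Z^3.

(K is a triangulation of a wedge of 3 circles.)

H_0 = Z,  H_1 = Z^3.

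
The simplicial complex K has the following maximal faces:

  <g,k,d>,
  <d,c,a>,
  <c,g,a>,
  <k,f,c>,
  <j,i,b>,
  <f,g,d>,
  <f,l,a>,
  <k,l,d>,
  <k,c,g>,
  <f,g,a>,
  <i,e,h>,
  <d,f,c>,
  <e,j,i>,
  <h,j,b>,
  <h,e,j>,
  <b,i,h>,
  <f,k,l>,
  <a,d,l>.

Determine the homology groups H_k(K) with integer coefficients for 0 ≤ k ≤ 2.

H_0 ≅ Z^2,  H_1 ≅ Z/2Z,  H_2 ≅ Z.

K has 12 vertices, 27 edges, 18 triangles.
rank ∂_0 = 0, rank ∂_1 = 10 ⇒ b_0 = 12 − 0 − 10 = 2; all invariant factors of ∂_1 are 1 so no torsion. So H_0 = Z^2.
rank ∂_1 = 10, rank ∂_2 = 17 ⇒ b_1 = 27 − 10 − 17 = 0; ∂_2 has invariant factor(s) [2] giving torsion. So H_1 = Z/2Z.
rank ∂_2 = 17, rank ∂_3 = 0 ⇒ b_2 = 18 − 17 − 0 = 1. So H_2 = Z.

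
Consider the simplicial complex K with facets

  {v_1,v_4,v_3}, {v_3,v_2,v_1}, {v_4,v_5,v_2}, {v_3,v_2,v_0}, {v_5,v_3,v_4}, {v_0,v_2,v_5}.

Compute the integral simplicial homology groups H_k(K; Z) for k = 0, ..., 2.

H_0 ≅ Z,  H_1 ≅ Z,  H_2 = 0.

We work with the vertex ordering v_0 < v_1 < v_2 < v_3 < v_4 < v_5. The simplices of K, each written with vertices in increasing order, are:

  0-simplices (6): [v_0], [v_1], [v_2], [v_3], [v_4], [v_5]
  1-simplices (12): [v_0,v_2], [v_0,v_3], [v_0,v_5], [v_1,v_2], [v_1,v_3], [v_1,v_4], [v_2,v_3], [v_2,v_4], [v_2,v_5], [v_3,v_4], [v_3,v_5], [v_4,v_5]
  2-simplices (6): [v_0,v_2,v_3], [v_0,v_2,v_5], [v_1,v_2,v_3], [v_1,v_3,v_4], [v_2,v_4,v_5], [v_3,v_4,v_5]

giving chain groups C_0 ≅ Z^6, C_1 ≅ Z^12, C_2 ≅ Z^6.

Boundary ∂_1: C_1 → C_0 sends each edge [p,q] (with p < q) to q − p.
This gives a 6×12 integer matrix of rank 5; reducing to Smith normal form yields diagonal entries (1,1,1,1,1).

The boundary map ∂_2: C_2 → C_1 acts by ∂[p,q,r] = [q,r] − [p,r] + [p,q]. For instance
  ∂[v_0,v_2,v_3] = [v_2,v_3] − [v_0,v_3] + [v_0,v_2],
  ∂[v_1,v_3,v_4] = [v_3,v_4] − [v_1,v_4] + [v_1,v_3].
The 12×6 boundary matrix has rank 6 and Smith normal form diag(1,1,1,1,1,1).

Reading off H_k = ker ∂_k / im ∂_{k+1}:

  H_0: rank C_0 − rank ∂_1 = 6 − 5 = 1, and the invariant factors of ∂_1 are all 1, so H_0 ≅ Z.
  H_1: rank ker ∂_1 − rank ∂_2 = (12 − 5) − 6 = 1, and the invariant factors of ∂_2 are all 1, so H_1 ≅ Z.
  H_2: rank ker ∂_2 − rank ∂_3 = (6 − 6) − 0 = 0, and there is no ∂_3, so H_2 ≅ 0.

As a check, the Euler characteristic is 6 − 12 + 6 = 0, which agrees with 1 − 1 + 0 = 0.
(K is a triangulation of the cylinder S^1 x I.)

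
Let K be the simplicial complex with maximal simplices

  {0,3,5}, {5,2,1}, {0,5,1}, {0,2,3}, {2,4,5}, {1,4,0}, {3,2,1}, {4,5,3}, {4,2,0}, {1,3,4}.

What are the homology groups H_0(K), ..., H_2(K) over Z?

H_0 = Z,  H_1 = Z/2,  H_2 = 0.

K has 6 vertices, 15 edges, 10 triangles.
rank ∂_0 = 0, rank ∂_1 = 5 ⇒ b_0 = 6 − 0 − 5 = 1; all invariant factors of ∂_1 are 1 so no torsion. So H_0 = Z.
rank ∂_1 = 5, rank ∂_2 = 10 ⇒ b_1 = 15 − 5 − 10 = 0; ∂_2 has invariant factor(s) [2] giving torsion. So H_1 = Z/2.
rank ∂_2 = 10, rank ∂_3 = 0 ⇒ b_2 = 10 − 10 − 0 = 0. So H_2 = 0.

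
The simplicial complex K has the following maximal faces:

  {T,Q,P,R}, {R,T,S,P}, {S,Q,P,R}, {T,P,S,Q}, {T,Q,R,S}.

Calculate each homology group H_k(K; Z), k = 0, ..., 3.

H_0 = Z,  H_1 = 0,  H_2 = 0,  H_3 = Z.

Fix the vertex order P < Q < R < S < T and write every simplex with vertices in increasing order. Then dim K = 3 and the simplices of K are:

  0-simplices (5): P, Q, R, S, T
  1-simplices (10): PQ, PR, PS, PT, QR, QS, QT, RS, RT, ST
  2-simplices (10): PQR, PQS, PQT, PRS, PRT, PST, QRS, QRT, QST, RST
  3-simplices (5): PQRS, PQRT, PQST, PRST, QRST

giving chain groups C_0 ≅ Z^5, C_1 ≅ Z^10, C_2 ≅ Z^10, C_3 ≅ Z^5.

Boundary ∂_1: C_1 → C_0 is given by ∂[p,q] = [q] − [p].
The resulting 5×10 matrix has rank 4, and its Smith normal form has invariant factors (1,1,1,1).

Boundary ∂_2: C_2 → C_1 maps a triangle to the signed sum of its edges. For instance
  ∂PRS = RS − PS + PR,
  ∂PQS = QS − PS + PQ.
This gives a 10×10 integer matrix of rank 6; reducing to Smith normal form yields diagonal entries (1,1,1,1,1,1).

Boundary ∂_3: C_3 → C_2 sends each 3-simplex σ to the alternating sum Σ_i (−1)^i (σ with its i-th vertex removed). For instance
  ∂PQRS = QRS − PRS + PQS − PQR,
  ∂PRST = RST − PST + PRT − PRS.
The 10×5 boundary matrix has rank 4 and Smith normal form diag(1,1,1,1).

Computing H_k = (kernel of ∂_k) / (image of ∂_{k+1}):

  H_0: rank C_0 − rank ∂_1 = 5 − 4 = 1, and the invariant factors of ∂_1 are all 1, so H_0 ≅ Z.
  H_1: rank ker ∂_1 − rank ∂_2 = (10 − 4) − 6 = 0, and the invariant factors of ∂_2 are all 1, so H_1 ≅ 0.
  H_2: rank ker ∂_2 − rank ∂_3 = (10 − 6) − 4 = 0, and the invariant factors of ∂_3 are all 1, so H_2 ≅ 0.
  H_3: rank ker ∂_3 − rank ∂_4 = (5 − 4) − 0 = 1, and there is no ∂_4, so H_3 ≅ Z.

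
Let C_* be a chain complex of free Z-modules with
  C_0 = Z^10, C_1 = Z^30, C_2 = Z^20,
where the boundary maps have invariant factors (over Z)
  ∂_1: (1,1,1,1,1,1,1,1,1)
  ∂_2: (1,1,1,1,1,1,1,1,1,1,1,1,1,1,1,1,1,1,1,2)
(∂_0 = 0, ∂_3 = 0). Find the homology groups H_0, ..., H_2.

H_0 ≅ Z,  H_1 ≅ Z ⊕ Z/2,  H_2 = 0.

H_0: b_0 = 10 − 0 − 9 = 1; torsion from ∂_1 factors > 1: none. So H_0 ≅ Z.
H_1: b_1 = 30 − 9 − 20 = 1; torsion from ∂_2 factors > 1: [2]. So H_1 ≅ Z ⊕ Z/2.
H_2: b_2 = 20 − 20 − 0 = 0; torsion from ∂_3 factors > 1: none. So H_2 ≅ 0.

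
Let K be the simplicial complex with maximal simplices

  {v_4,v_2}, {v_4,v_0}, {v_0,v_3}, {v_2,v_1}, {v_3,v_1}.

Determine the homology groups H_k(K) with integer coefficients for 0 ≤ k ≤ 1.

Fix the vertex order v_0 < v_1 < v_2 < v_3 < v_4 and write every simplex with vertices in increasing order. Then dim K = 1 and the simplices of K are:

  0-simplices (5): [v_0], [v_1], [v_2], [v_3], [v_4]
  1-simplices (5): [v_0,v_3], [v_0,v_4], [v_1,v_2], [v_1,v_3], [v_2,v_4]

giving chain groups C_0 ≅ Z^5, C_1 ≅ Z^5.

Boundary ∂_1: C_1 → C_0 sends each edge [p,q] (with p < q) to q − p. For instance
  ∂[v_1,v_2] = [v_2] − [v_1].
As a 5×5 matrix over Z this has rank 4, with invariant factors (1,1,1,1).

Computing H_k = (kernel of ∂_k) / (image of ∂_{k+1}):

  H_0: rank C_0 − rank ∂_1 = 5 − 4 = 1, and the invariant factors of ∂_1 are all 1, so H_0 ≅ Z.
  H_1: rank ker ∂_1 − rank ∂_2 = (5 − 4) − 0 = 1, and there is no ∂_2, so H_1 ≅ Z.

(K is a triangulation of the circle S^1.)

H_0 = Z,  H_1 = Z.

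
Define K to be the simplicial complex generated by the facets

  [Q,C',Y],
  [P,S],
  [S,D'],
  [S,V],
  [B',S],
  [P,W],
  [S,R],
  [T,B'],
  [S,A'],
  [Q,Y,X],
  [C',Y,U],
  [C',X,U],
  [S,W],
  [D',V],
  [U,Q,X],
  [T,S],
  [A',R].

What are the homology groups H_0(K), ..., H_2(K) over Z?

H_0 ≅ Z^2,  H_1 ≅ Z^5,  H_2 = 0.

We work with the vertex ordering P < Q < R < S < T < U < V < W < X < Y < A' < B' < C' < D'. The simplices of K, each written with vertices in increasing order, are:

  0-simplices (14): [P], [Q], [R], [S], [T], [U], [V], [W], [X], [Y], [A'], [B'], [C'], [D']
  1-simplices (22): (22 of them)
  2-simplices (5): [Q,U,X], [Q,X,Y], [Q,Y,C'], [U,X,C'], [U,Y,C']

Hence C_0 ≅ Z^14, C_1 ≅ Z^22, C_2 ≅ Z^5.

Boundary ∂_1: C_1 → C_0 sends each edge [p,q] (with p < q) to q − p.
The 14×22 boundary matrix has rank 12 and Smith normal form diag(1,1,1,1,1,1,1,1,1,1,1,1).

Boundary ∂_2: C_2 → C_1 sends each 2-simplex [p,q,r] to [q,r] − [p,r] + [p,q]. For instance
  ∂[U,X,C'] = [X,C'] − [U,C'] + [U,X],
  ∂[Q,Y,C'] = [Y,C'] − [Q,C'] + [Q,Y].
The 22×5 boundary matrix has rank 5 and Smith normal form diag(1,1,1,1,1).

Reading off H_k = ker ∂_k / im ∂_{k+1}:

  H_0: rank C_0 − rank ∂_1 = 14 − 12 = 2, and the invariant factors of ∂_1 are all 1, so H_0 = Z^2.
  H_1: rank ker ∂_1 − rank ∂_2 = (22 − 12) − 5 = 5, and the invariant factors of ∂_2 are all 1, so H_1 = Z^5.
  H_2: rank ker ∂_2 − rank ∂_3 = (5 − 5) − 0 = 0, and there is no ∂_3, so H_2 = 0.

(K is a triangulation of the disjoint union of the Möbius band and a wedge of 4 circles.)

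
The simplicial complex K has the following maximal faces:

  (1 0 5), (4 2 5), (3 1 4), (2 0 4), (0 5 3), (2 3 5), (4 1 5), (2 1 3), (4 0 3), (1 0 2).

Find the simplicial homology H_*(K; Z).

H_0 ≅ Z,  H_1 ≅ Z/2,  H_2 = 0.

K has 6 vertices, 15 edges, 10 triangles.
rank ∂_0 = 0, rank ∂_1 = 5 ⇒ b_0 = 6 − 0 − 5 = 1; all invariant factors of ∂_1 are 1 so no torsion. So H_0 = Z.
rank ∂_1 = 5, rank ∂_2 = 10 ⇒ b_1 = 15 − 5 − 10 = 0; ∂_2 has invariant factor(s) [2] giving torsion. So H_1 = Z/2.
rank ∂_2 = 10, rank ∂_3 = 0 ⇒ b_2 = 10 − 10 − 0 = 0. So H_2 = 0.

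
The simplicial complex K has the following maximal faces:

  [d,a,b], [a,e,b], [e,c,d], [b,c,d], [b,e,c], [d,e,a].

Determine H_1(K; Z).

H_1 = 0.

Order the vertices as a < b < c < d < e. Listing each simplex with vertices in this order, K has dimension 2 with simplices:

  0-simplices (5): a, b, c, d, e
  1-simplices (9): ab, ad, ae, bc, bd, be, cd, ce, de
  2-simplices (6): abd, abe, ade, bcd, bce, cde

giving chain groups C_0 ≅ Z^5, C_1 ≅ Z^9, C_2 ≅ Z^6.

The boundary map ∂_1: C_1 → C_0 is given by ∂[p,q] = [q] − [p].
This gives a 5×9 integer matrix of rank 4; reducing to Smith normal form yields diagonal entries (1,1,1,1).

The boundary map ∂_2: C_2 → C_1 acts by ∂[p,q,r] = [q,r] − [p,r] + [p,q]. For instance
  ∂abe = be − ae + ab,
  ∂bcd = cd − bd + bc.
The resulting 9×6 matrix has rank 5, and its Smith normal form has invariant factors (1,1,1,1,1).

Computing H_k = (kernel of ∂_k) / (image of ∂_{k+1}):

  H_1: rank ker ∂_1 − rank ∂_2 = (9 − 4) − 5 = 0, and the invariant factors of ∂_2 are all 1, so H_1 = 0.

(K is a triangulation of the 2-sphere S^2.)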